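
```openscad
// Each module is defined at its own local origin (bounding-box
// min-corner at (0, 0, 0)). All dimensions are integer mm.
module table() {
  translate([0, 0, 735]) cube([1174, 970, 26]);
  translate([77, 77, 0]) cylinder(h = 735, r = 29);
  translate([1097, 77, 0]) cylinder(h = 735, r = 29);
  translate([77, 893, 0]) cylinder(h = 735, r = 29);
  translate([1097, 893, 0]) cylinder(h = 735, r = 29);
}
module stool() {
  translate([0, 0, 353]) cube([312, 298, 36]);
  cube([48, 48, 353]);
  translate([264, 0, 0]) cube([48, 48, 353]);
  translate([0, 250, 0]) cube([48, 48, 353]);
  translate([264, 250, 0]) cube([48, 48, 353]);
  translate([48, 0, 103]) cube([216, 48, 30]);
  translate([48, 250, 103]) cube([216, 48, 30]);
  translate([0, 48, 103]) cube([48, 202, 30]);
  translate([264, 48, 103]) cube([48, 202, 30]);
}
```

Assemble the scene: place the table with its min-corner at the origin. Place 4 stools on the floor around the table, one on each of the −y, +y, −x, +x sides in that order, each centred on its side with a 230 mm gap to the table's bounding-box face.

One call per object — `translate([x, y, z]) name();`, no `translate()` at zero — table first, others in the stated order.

table();
translate([431, -528, 0]) stool();
translate([431, 1200, 0]) stool();
translate([-542, 336, 0]) stool();
translate([1404, 336, 0]) stool();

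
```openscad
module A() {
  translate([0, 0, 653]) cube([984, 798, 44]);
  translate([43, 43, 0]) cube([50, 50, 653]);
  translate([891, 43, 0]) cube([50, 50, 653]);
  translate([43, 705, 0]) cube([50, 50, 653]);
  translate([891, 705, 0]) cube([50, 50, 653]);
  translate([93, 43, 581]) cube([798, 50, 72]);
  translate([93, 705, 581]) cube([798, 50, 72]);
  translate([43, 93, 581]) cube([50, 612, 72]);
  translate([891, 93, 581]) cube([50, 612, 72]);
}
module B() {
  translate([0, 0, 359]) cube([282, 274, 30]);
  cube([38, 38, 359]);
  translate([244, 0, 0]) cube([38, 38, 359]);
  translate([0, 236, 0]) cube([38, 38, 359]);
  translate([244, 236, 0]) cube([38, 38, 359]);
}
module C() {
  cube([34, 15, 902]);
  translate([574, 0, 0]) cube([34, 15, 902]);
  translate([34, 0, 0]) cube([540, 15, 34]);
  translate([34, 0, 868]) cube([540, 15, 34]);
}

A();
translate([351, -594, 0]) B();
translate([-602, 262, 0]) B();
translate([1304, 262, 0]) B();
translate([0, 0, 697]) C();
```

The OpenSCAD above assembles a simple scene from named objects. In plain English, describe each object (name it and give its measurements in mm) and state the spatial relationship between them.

A is a rectangular dining table. The top is 984×798×44 mm with its upper surface at z = 697 mm. It stands on four 50×50 mm square legs, each inset 43 mm from the nearest pair of top edges, running from the floor to the underside of the top. Four apron rails, 50 mm thick and 72 mm tall, run between adjacent legs with their top edges flush with the underside of the top and their outer faces flush with the legs' outer faces.

B is a four-legged stool. The seat is a 282×274×30 mm slab whose top surface is at z = 389 mm; four square legs, each 38×38 mm in cross-section, run from the floor (z = 0) to the underside of the seat, each flush with a corner of the seat.

C is a rectangular picture frame lying in the x–z plane (depth along y). The opening is 540 mm wide (x) by 834 mm tall (z), surrounded by a border 34 mm wide on all four sides. The frame is 15 mm deep and is made of two full-height vertical stiles with two horizontal rails fitted between them.

Three stools sit around the table at the −y, −x, +x sides. The picture frame is on top of the table.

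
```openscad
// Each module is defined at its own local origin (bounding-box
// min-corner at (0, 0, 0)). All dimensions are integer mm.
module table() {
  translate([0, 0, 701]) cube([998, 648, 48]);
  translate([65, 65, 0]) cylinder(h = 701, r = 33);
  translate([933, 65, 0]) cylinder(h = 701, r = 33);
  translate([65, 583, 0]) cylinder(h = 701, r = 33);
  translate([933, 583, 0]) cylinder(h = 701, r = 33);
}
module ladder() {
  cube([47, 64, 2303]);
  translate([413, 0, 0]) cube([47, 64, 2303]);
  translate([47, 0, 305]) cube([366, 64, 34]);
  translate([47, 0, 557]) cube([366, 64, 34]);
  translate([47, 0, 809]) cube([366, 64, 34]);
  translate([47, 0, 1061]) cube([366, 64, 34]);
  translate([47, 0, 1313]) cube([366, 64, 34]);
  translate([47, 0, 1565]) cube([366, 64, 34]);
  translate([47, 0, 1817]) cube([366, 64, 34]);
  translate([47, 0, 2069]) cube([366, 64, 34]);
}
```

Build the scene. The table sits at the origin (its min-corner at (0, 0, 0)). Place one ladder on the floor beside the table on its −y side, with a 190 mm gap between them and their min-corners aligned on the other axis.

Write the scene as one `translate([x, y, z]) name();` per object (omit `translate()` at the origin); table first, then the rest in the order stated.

table();
translate([0, -254, 0]) ladder();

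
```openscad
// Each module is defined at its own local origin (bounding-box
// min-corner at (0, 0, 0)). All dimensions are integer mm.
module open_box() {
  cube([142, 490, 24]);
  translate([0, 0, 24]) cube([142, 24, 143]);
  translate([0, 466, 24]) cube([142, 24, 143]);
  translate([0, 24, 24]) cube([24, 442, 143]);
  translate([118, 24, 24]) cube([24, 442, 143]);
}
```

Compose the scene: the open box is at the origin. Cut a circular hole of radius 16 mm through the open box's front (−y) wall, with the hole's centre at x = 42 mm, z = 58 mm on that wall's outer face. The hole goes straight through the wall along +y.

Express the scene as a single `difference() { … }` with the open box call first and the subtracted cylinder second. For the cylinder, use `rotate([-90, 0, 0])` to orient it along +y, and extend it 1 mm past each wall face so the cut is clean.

difference() {
  open_box();
  translate([42, -1, 58]) rotate([-90, 0, 0]) cylinder(h = 26, r = 16);
}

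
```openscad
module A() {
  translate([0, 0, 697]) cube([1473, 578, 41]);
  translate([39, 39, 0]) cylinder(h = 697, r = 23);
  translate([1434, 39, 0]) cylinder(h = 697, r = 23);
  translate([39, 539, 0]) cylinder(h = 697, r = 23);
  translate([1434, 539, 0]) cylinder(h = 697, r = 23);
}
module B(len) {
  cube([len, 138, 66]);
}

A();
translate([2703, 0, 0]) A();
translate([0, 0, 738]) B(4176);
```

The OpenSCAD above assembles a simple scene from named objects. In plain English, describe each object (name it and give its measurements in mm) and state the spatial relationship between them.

A is a table with a 1473×578 mm rectangular top, 41 mm thick, top surface at z = 738 mm, supported by four round legs of 46 mm diameter, each leg's bounding box inset 16 mm from the nearest pair of top edges, running from the floor.

B is a rectangular beam 4176 mm long (x), 138 mm deep (y), 66 mm thick (z).

The beam spans the tops of two tables placed 1230 mm apart, resting at z = 738 mm.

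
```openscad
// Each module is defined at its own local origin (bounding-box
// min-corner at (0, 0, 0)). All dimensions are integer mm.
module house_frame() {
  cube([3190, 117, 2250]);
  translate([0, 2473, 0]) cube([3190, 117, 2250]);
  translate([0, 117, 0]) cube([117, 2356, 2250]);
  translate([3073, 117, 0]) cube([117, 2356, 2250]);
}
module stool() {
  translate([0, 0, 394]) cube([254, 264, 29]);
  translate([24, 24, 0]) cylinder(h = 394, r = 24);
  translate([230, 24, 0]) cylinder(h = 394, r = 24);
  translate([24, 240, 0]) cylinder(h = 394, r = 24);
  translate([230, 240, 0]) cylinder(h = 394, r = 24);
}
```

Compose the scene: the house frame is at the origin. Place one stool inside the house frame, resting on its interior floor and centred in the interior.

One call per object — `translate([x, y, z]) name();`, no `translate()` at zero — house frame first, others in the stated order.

house_frame();
translate([1468, 1163, 0]) stool();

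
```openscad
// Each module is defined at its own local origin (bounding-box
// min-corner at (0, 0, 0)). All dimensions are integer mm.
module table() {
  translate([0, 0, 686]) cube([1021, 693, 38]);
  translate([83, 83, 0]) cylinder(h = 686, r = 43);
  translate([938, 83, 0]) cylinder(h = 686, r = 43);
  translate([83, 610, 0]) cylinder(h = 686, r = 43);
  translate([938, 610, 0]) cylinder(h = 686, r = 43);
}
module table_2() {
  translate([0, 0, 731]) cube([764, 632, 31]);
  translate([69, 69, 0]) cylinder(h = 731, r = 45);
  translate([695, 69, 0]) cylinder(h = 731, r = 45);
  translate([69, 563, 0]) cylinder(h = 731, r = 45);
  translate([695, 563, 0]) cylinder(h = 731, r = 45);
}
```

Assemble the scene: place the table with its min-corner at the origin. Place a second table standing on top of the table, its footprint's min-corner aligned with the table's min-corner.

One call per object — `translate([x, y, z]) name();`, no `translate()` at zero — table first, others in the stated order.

table();
translate([0, 0, 724]) table_2();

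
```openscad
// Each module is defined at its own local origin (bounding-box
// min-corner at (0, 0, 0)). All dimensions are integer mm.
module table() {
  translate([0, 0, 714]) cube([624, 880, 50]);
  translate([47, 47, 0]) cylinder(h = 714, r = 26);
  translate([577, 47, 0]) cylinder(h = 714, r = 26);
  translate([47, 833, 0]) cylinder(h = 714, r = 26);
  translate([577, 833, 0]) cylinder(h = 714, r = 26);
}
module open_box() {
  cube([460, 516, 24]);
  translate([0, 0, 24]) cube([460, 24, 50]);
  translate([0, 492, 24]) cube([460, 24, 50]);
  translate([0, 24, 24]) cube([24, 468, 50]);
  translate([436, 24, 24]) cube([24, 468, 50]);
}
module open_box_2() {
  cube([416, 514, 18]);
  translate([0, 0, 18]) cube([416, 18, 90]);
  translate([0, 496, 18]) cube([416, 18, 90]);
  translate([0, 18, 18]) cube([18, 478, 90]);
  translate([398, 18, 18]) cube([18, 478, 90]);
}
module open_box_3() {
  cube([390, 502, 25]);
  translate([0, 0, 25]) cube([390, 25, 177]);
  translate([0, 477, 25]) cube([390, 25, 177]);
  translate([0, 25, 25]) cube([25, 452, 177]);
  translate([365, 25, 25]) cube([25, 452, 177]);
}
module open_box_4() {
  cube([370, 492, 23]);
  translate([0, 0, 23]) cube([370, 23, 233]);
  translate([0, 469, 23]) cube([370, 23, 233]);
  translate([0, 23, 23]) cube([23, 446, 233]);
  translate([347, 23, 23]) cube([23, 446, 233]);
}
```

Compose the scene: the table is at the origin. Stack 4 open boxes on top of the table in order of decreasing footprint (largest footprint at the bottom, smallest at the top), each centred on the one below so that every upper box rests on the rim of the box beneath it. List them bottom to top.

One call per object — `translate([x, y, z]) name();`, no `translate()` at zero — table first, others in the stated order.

table();
translate([82, 182, 764]) open_box();
translate([104, 183, 838]) open_box_2();
translate([117, 189, 946]) open_box_3();
translate([127, 194, 1148]) open_box_4();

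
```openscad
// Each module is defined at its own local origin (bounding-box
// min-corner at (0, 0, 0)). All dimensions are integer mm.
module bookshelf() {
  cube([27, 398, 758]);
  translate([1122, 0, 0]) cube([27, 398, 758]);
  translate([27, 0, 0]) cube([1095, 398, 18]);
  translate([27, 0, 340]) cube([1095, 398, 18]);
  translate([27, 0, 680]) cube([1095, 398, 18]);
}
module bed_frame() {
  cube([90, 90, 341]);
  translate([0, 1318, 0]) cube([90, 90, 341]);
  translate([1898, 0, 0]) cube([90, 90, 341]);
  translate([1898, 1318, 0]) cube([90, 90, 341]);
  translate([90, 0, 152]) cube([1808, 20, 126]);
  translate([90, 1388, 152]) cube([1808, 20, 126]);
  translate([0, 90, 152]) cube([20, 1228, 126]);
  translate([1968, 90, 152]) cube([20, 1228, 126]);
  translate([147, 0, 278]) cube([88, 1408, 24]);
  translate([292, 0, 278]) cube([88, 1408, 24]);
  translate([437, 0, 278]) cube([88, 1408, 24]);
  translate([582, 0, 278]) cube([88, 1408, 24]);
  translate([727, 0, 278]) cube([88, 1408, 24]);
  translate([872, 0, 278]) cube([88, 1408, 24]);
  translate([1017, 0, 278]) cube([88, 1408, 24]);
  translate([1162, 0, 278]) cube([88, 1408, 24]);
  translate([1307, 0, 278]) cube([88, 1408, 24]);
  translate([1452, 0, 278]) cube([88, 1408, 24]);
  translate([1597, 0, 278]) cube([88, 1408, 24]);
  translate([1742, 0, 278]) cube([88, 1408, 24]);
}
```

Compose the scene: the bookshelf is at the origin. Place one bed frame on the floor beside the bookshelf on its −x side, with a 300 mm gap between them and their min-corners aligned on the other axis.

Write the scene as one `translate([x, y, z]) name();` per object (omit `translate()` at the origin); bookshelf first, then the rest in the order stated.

bookshelf();
translate([-2288, 0, 0]) bed_frame();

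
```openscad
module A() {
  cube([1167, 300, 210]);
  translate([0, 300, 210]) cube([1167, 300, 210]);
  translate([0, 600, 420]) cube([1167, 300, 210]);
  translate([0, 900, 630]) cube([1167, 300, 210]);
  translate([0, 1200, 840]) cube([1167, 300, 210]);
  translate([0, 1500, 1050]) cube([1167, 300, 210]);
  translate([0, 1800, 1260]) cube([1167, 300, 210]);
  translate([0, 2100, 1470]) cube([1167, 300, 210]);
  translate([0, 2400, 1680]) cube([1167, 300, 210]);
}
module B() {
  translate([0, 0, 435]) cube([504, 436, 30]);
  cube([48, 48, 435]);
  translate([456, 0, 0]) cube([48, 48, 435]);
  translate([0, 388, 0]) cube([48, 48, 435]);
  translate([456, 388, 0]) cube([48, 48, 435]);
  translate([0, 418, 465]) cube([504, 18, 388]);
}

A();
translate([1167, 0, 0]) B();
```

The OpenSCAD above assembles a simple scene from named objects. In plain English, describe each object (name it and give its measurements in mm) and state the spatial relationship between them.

A is a run of 9 identical solid stair steps. Each tread is 1167×300 mm and each step block is 210 mm high. Step 1 rests on the floor; step k is offset from step 1 by (k−1)×300 mm in y and (k−1)×210 mm in z.

B is a chair. The seat is a 504×436×30 mm slab with its top at z = 465 mm, on four 48×48 mm corner legs (flush with the seat edges, standing on z = 0). A flat backrest 18 mm thick, 388 mm tall, spans the full seat width and rises from the seat top along its +y edge, rear face flush with the rear of the seat.

The chair is against the staircase's +x side, with their −y faces flush.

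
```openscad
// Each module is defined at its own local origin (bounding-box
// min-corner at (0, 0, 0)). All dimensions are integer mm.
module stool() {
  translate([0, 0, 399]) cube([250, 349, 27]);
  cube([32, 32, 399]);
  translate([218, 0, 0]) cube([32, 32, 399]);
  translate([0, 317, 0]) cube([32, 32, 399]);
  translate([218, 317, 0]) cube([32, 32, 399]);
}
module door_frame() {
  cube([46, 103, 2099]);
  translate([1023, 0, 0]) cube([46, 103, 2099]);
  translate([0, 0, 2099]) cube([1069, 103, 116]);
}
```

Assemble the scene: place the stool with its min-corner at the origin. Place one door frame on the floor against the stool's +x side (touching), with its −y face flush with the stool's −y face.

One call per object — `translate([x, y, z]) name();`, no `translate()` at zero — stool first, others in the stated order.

stool();
translate([250, 0, 0]) door_frame();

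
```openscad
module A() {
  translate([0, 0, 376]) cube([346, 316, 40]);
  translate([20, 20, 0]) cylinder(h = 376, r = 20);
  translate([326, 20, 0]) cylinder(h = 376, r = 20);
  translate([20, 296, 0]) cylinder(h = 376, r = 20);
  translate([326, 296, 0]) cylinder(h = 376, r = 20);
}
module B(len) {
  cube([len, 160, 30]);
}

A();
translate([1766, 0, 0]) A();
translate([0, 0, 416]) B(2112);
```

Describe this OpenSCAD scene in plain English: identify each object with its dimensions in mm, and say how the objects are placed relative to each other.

A is a four-legged stool. The seat is 346×316 mm, 40 mm thick, top at z = 416 mm. It stands on four round legs, each 40 mm in diameter, from z = 0 to the seat underside, each leg's axis is inset half a diameter from the nearest pair of seat edges (so the leg's bounding box is flush with the corner).

B is a rectangular beam 2112 mm long (x), 160 mm deep (y), 30 mm thick (z).

The beam spans the tops of two stools placed 1420 mm apart, resting at z = 416 mm.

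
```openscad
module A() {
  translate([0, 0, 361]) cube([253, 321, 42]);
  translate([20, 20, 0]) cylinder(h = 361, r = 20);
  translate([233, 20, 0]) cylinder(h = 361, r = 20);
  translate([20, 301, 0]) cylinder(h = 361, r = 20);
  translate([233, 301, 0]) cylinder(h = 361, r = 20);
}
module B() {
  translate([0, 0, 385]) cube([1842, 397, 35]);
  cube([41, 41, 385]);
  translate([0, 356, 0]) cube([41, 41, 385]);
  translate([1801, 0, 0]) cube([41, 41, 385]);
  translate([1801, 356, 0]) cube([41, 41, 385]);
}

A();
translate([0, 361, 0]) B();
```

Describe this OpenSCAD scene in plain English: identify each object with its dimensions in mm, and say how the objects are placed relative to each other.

A is a simple wooden stool: a rectangular seat 253 mm (x) by 321 mm (y), 42 mm thick, top face at z = 403 mm, on four round legs, each 40 mm in diameter. The legs rest on z = 0, each leg's axis is inset half a diameter from the nearest pair of seat edges (so the leg's bounding box is flush with the corner).

B is a bench: a 1842×397 mm seat slab, 35 mm thick, top at z = 420 mm, on four 41×41 mm square legs flush with the seat corners and standing on z = 0.

The bench is on the floor beside the stool on its +y side.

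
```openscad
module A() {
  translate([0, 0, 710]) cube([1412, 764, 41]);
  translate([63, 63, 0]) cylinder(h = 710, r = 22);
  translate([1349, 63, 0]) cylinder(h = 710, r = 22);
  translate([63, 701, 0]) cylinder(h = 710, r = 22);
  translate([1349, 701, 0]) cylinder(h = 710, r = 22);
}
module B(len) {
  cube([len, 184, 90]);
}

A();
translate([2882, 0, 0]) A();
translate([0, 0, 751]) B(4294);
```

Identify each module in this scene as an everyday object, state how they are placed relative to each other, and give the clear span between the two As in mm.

A is a table. B is a beam. A beam spans the tops of two tables. The clear span between the two tables is 1470 mm.

Second table starts at x = 2882; first ends at x = 1412; clear span = 2882 − 1412 = 1470 mm.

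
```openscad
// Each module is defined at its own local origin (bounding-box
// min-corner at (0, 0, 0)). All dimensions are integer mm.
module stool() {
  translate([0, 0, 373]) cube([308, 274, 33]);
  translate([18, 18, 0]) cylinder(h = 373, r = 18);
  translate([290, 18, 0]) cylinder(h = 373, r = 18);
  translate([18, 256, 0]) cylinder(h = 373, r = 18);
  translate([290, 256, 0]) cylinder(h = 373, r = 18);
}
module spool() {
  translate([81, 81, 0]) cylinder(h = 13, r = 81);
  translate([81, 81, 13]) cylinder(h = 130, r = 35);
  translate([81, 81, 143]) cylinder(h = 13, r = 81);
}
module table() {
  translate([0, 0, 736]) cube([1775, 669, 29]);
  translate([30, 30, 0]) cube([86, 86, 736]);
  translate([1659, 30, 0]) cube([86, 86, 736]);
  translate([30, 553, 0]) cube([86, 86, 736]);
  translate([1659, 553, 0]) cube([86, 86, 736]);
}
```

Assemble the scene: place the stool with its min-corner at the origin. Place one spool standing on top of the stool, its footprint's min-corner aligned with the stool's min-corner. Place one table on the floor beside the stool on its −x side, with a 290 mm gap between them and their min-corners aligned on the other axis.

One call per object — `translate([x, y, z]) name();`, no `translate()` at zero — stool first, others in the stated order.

stool();
translate([0, 0, 406]) spool();
translate([-2065, 0, 0]) table();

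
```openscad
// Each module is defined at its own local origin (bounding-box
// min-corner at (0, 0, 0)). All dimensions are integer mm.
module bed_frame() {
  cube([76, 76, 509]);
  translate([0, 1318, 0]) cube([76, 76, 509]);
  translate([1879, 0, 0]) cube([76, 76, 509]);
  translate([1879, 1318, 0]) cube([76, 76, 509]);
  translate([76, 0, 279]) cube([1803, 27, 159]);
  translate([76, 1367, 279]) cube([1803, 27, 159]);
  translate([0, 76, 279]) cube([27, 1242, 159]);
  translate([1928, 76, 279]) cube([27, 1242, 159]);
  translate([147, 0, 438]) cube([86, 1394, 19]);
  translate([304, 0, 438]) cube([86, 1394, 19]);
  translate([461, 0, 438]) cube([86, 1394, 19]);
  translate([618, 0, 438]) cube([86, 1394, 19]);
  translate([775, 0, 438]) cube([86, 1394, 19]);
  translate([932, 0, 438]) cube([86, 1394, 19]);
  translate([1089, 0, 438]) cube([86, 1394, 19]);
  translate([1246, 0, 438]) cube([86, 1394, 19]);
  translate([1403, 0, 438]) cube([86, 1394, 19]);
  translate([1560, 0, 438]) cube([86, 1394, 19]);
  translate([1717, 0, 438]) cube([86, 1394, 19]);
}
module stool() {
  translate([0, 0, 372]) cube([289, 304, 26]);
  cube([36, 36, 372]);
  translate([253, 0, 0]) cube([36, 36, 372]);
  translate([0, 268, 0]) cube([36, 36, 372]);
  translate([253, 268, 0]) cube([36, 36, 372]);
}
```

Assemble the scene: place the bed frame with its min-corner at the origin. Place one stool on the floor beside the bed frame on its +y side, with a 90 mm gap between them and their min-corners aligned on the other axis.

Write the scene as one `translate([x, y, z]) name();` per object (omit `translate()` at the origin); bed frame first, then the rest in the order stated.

bed_frame();
translate([0, 1484, 0]) stool();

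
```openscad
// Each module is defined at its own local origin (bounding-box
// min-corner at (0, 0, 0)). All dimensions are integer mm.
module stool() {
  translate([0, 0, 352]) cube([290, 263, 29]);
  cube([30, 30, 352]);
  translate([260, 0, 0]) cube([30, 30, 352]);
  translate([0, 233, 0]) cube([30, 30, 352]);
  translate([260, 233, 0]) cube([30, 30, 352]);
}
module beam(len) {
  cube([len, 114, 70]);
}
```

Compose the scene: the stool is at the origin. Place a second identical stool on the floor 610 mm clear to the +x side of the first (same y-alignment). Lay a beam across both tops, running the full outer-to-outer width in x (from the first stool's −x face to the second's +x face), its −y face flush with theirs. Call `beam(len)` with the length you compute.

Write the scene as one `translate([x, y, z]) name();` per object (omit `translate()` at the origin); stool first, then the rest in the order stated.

stool();
translate([900, 0, 0]) stool();
translate([0, 0, 381]) beam(1190);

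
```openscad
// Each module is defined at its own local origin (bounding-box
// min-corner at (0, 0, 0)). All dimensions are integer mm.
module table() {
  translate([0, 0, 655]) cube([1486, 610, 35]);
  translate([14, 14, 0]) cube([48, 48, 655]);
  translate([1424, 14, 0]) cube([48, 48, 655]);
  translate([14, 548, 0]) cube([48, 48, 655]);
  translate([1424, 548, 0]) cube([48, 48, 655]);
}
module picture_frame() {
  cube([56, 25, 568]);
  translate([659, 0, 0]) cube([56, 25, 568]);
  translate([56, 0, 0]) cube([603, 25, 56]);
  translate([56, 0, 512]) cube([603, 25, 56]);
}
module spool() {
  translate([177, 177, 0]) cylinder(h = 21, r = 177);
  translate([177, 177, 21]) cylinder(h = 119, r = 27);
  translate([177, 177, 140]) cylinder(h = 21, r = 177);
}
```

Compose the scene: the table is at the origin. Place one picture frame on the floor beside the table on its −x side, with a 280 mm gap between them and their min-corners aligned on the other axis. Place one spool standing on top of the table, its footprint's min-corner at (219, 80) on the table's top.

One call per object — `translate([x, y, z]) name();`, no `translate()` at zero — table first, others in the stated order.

table();
translate([-995, 0, 0]) picture_frame();
translate([219, 80, 690]) spool();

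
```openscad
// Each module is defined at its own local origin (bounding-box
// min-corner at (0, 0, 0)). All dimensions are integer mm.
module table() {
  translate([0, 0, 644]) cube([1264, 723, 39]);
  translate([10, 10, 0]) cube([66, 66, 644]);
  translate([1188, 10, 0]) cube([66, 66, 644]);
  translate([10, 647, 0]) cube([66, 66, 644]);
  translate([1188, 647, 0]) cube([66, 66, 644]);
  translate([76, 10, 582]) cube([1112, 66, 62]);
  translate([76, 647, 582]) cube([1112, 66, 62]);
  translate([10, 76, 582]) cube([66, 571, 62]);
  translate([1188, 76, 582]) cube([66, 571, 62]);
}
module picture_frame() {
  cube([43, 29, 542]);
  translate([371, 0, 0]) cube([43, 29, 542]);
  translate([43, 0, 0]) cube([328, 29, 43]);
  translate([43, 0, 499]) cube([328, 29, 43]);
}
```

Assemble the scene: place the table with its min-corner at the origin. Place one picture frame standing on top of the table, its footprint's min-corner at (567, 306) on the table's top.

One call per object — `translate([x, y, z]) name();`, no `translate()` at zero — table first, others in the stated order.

table();
translate([567, 306, 683]) picture_frame();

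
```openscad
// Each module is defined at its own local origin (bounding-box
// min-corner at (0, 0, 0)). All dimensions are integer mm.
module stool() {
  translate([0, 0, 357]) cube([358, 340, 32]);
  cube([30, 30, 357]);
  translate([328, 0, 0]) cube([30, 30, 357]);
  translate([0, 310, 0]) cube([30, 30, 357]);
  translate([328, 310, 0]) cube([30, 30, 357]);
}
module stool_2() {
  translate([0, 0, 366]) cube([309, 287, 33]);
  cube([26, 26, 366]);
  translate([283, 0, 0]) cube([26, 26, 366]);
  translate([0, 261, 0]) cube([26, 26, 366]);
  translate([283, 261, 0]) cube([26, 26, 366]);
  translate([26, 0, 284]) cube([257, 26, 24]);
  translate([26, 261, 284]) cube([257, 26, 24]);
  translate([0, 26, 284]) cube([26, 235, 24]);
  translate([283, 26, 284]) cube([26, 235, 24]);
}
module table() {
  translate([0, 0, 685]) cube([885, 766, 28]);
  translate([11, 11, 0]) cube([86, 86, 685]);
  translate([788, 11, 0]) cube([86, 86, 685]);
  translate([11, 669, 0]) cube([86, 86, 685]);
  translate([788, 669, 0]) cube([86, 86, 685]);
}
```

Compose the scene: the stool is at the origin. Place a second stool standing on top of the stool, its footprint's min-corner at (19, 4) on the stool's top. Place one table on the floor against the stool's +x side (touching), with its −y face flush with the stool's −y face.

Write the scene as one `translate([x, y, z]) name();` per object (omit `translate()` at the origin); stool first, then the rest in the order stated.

stool();
translate([19, 4, 389]) stool_2();
translate([358, 0, 0]) table();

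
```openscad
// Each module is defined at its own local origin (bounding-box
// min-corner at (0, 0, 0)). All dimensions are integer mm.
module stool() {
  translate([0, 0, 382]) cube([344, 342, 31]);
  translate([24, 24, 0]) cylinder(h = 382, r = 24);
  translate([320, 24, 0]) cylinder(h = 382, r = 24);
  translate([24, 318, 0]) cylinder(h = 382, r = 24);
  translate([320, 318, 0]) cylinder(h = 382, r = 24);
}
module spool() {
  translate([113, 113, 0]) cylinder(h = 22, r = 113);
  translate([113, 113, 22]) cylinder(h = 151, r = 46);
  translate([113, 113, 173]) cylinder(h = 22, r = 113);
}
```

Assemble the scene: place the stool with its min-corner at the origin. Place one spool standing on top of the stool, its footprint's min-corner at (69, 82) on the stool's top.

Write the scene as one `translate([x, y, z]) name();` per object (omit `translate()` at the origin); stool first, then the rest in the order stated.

stool();
translate([69, 82, 413]) spool();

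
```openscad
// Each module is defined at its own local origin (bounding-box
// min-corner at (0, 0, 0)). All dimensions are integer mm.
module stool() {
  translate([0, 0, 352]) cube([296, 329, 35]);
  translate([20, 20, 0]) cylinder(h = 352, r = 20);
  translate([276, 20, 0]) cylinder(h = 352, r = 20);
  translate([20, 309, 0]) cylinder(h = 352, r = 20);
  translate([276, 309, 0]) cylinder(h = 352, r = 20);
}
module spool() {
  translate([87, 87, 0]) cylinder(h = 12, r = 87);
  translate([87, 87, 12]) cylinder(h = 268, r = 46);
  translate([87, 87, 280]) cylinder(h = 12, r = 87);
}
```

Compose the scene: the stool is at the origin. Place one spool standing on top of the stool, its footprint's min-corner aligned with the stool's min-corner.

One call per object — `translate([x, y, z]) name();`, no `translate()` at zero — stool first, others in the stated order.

stool();
translate([0, 0, 387]) spool();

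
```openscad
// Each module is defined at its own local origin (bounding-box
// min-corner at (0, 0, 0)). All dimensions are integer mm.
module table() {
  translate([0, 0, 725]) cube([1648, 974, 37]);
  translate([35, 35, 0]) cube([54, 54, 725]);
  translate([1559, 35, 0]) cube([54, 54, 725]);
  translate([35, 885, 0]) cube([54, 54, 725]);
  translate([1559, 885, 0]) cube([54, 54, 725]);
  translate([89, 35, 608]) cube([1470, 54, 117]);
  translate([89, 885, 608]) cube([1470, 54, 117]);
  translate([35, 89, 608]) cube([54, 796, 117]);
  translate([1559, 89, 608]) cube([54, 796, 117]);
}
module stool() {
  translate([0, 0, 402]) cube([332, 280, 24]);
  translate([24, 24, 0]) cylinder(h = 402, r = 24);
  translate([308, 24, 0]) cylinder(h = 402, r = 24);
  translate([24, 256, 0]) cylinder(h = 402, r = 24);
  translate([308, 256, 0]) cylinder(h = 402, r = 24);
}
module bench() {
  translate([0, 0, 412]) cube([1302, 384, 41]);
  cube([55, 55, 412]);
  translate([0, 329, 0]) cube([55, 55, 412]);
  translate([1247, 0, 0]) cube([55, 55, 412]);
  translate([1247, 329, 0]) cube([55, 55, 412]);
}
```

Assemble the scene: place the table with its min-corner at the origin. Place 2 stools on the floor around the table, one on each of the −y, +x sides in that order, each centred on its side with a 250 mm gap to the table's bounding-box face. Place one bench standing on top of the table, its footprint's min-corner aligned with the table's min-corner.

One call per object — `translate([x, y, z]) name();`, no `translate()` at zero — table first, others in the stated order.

table();
translate([658, -530, 0]) stool();
translate([1898, 347, 0]) stool();
translate([0, 0, 762]) bench();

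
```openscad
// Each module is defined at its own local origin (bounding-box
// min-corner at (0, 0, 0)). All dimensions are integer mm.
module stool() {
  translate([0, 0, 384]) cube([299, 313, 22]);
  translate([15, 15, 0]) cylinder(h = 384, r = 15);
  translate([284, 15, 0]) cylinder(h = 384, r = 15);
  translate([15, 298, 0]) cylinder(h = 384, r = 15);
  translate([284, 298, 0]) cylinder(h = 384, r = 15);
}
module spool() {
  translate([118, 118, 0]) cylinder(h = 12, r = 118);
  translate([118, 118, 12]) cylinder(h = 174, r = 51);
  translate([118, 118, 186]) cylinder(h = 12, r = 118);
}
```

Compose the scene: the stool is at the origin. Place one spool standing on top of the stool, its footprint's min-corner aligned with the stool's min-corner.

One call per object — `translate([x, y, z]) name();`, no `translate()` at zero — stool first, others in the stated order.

stool();
translate([0, 0, 406]) spool();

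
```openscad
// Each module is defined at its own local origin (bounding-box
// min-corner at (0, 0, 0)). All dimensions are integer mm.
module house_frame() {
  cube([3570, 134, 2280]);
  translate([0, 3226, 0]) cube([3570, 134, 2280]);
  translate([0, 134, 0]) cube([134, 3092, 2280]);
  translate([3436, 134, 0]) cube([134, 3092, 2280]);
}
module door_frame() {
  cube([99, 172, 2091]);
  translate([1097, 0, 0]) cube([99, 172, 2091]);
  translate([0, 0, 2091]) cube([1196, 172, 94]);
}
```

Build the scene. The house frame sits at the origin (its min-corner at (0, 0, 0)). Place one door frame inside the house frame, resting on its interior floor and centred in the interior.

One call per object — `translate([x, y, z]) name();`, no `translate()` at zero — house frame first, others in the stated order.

house_frame();
translate([1187, 1594, 0]) door_frame();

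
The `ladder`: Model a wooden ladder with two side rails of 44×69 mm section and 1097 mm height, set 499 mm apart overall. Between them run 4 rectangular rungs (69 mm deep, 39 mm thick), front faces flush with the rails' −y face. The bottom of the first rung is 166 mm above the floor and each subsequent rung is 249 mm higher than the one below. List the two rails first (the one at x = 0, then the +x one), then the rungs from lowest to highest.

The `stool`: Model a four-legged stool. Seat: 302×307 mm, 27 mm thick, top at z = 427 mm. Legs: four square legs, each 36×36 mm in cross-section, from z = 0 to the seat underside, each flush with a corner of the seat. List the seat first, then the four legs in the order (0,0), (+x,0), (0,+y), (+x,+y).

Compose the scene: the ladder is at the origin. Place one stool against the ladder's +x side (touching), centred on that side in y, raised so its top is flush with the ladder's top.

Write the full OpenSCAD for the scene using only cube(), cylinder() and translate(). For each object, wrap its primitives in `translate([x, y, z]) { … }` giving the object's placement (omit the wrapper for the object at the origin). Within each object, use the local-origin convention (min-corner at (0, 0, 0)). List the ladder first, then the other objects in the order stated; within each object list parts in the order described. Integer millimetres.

cube([44, 69, 1097]);
translate([455, 0, 0]) cube([44, 69, 1097]);
translate([44, 0, 166]) cube([411, 69, 39]);
translate([44, 0, 415]) cube([411, 69, 39]);
translate([44, 0, 664]) cube([411, 69, 39]);
translate([44, 0, 913]) cube([411, 69, 39]);
translate([499, -119, 670]) {
  translate([0, 0, 400]) cube([302, 307, 27]);
  cube([36, 36, 400]);
  translate([266, 0, 0]) cube([36, 36, 400]);
  translate([0, 271, 0]) cube([36, 36, 400]);
  translate([266, 271, 0]) cube([36, 36, 400]);
}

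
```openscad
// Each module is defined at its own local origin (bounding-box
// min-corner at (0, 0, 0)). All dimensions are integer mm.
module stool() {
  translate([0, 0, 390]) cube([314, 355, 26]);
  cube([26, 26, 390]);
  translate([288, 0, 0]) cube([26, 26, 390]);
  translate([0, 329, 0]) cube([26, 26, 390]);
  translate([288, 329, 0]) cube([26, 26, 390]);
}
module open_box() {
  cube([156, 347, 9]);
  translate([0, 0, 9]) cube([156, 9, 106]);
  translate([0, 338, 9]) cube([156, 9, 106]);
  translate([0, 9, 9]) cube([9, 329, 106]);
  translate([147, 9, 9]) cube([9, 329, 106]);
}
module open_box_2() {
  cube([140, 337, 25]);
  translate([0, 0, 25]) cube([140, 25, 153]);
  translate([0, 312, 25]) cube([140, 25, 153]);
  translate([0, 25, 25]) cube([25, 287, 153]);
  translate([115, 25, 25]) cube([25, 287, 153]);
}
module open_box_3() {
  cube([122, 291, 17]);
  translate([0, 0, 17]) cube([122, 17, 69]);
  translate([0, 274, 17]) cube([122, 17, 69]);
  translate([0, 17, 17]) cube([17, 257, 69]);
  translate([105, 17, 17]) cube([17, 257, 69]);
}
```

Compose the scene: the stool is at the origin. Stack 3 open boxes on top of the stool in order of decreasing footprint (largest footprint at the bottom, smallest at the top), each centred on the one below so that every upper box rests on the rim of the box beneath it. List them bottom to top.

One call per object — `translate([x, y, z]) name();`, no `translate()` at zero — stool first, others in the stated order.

stool();
translate([79, 4, 416]) open_box();
translate([87, 9, 531]) open_box_2();
translate([96, 32, 709]) open_box_3();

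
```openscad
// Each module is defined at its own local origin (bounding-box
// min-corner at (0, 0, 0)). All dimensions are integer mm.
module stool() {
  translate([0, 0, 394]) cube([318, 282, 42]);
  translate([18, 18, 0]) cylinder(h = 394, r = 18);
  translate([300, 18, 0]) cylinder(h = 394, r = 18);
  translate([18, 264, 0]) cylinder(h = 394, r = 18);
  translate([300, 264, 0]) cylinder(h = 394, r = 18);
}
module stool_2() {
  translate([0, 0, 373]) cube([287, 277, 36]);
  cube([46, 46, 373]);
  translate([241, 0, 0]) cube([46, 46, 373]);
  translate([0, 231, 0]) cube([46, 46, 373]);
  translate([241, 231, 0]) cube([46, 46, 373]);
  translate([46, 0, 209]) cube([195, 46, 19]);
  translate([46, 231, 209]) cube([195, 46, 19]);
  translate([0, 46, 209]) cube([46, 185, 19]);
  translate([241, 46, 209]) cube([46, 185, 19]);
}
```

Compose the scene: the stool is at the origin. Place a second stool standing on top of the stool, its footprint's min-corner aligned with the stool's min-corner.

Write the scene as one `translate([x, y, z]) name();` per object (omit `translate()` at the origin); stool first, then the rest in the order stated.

stool();
translate([0, 0, 436]) stool_2();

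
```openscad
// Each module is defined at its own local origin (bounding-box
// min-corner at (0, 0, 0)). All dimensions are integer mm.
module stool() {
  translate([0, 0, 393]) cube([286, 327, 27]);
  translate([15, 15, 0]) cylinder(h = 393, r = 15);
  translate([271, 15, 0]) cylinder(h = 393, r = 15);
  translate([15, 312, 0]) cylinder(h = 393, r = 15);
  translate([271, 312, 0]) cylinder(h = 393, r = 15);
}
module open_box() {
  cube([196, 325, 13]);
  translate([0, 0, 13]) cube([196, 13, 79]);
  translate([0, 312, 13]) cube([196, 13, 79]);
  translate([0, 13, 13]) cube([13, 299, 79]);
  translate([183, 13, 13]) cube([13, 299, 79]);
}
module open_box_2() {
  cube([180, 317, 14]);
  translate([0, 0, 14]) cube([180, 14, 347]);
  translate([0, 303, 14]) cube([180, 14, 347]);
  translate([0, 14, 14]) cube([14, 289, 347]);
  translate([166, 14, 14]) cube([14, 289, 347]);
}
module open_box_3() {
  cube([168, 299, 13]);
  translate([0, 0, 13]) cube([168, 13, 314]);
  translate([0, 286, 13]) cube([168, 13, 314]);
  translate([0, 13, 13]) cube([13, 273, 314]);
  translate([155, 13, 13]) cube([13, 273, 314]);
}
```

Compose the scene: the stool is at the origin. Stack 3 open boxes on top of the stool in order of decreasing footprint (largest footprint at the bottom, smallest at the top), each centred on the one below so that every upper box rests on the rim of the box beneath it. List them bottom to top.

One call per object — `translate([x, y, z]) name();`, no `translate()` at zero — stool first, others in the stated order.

stool();
translate([45, 1, 420]) open_box();
translate([53, 5, 512]) open_box_2();
translate([59, 14, 873]) open_box_3();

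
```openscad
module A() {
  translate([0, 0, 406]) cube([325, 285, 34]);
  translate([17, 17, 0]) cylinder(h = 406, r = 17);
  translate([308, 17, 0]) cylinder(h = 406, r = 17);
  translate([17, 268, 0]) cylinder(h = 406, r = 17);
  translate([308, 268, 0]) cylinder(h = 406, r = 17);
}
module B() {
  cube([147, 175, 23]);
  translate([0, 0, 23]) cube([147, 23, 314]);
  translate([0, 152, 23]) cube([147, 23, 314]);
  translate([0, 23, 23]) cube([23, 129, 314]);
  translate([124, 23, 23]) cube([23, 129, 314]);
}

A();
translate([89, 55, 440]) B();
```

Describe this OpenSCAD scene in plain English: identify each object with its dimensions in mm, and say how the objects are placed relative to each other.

A is a simple wooden stool: a rectangular seat 325 mm (x) by 285 mm (y), 34 mm thick, top face at z = 440 mm, on four round legs, each 34 mm in diameter. The legs rest on z = 0, each leg's axis is inset half a diameter from the nearest pair of seat edges (so the leg's bounding box is flush with the corner).

B is an open storage box with external size 147×175×337 mm and wall thickness 23 mm (the base is also 23 mm thick). The base covers the whole footprint; the four walls stand on the base, with the y-facing walls full-width and the x-facing walls fitting between their inner faces.

The open box is on top of the stool, centred.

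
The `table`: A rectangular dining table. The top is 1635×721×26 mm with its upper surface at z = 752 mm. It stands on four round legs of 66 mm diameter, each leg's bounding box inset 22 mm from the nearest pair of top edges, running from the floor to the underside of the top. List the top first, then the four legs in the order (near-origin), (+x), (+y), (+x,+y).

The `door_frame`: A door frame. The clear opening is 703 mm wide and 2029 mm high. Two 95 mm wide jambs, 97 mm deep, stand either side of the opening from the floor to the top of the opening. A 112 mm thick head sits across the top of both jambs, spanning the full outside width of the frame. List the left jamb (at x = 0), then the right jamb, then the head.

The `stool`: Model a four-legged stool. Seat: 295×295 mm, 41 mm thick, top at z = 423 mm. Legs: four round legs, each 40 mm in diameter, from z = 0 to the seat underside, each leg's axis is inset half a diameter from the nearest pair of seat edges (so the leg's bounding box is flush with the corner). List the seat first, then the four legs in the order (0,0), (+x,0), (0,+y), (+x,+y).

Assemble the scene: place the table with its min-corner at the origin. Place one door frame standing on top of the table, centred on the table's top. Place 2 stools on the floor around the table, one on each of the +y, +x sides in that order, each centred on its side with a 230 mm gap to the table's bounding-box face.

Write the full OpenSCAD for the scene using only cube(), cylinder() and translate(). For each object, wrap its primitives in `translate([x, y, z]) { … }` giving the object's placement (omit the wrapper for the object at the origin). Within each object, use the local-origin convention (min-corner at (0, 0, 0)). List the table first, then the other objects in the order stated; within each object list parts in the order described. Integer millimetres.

translate([0, 0, 726]) cube([1635, 721, 26]);
translate([55, 55, 0]) cylinder(h = 726, r = 33);
translate([1580, 55, 0]) cylinder(h = 726, r = 33);
translate([55, 666, 0]) cylinder(h = 726, r = 33);
translate([1580, 666, 0]) cylinder(h = 726, r = 33);
translate([371, 312, 752]) {
  cube([95, 97, 2029]);
  translate([798, 0, 0]) cube([95, 97, 2029]);
  translate([0, 0, 2029]) cube([893, 97, 112]);
}
translate([670, 951, 0]) {
  translate([0, 0, 382]) cube([295, 295, 41]);
  translate([20, 20, 0]) cylinder(h = 382, r = 20);
  translate([275, 20, 0]) cylinder(h = 382, r = 20);
  translate([20, 275, 0]) cylinder(h = 382, r = 20);
  translate([275, 275, 0]) cylinder(h = 382, r = 20);
}
translate([1865, 213, 0]) {
  translate([0, 0, 382]) cube([295, 295, 41]);
  translate([20, 20, 0]) cylinder(h = 382, r = 20);
  translate([275, 20, 0]) cylinder(h = 382, r = 20);
  translate([20, 275, 0]) cylinder(h = 382, r = 20);
  translate([275, 275, 0]) cylinder(h = 382, r = 20);
}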